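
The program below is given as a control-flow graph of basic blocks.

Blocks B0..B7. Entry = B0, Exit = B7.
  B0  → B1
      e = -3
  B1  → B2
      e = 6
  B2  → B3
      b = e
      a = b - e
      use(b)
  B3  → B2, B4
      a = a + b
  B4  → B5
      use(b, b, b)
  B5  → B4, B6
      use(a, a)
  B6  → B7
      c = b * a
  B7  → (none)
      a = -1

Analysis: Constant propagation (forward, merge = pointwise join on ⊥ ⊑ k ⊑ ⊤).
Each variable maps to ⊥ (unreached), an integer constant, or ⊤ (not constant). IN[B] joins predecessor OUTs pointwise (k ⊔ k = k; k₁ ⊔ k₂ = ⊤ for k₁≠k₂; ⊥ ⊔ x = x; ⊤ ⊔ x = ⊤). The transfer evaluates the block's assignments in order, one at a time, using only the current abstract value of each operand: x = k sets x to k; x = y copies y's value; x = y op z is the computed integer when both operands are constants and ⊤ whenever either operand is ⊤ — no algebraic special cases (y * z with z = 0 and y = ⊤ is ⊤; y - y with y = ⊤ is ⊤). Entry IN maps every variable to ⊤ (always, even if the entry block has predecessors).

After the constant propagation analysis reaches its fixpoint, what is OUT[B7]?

Converged values:
  B0:  IN=(all ⊤)  OUT={e:-3; rest ⊤}
  B1:  IN={e:-3; rest ⊤}  OUT={e:6; rest ⊤}
  B2:  IN={e:6; rest ⊤}  OUT={a:0, b:6, e:6; rest ⊤}
  B3:  IN={a:0, b:6, e:6; rest ⊤}  OUT={a:6, b:6, e:6; rest ⊤}
  B4:  IN={a:6, b:6, e:6; rest ⊤}  OUT={a:6, b:6, e:6; rest ⊤}
  B5:  IN={a:6, b:6, e:6; rest ⊤}  OUT={a:6, b:6, e:6; rest ⊤}
  B6:  IN={a:6, b:6, e:6; rest ⊤}  OUT={a:6, b:6, c:36, e:6; rest ⊤}
  B7:  IN={a:6, b:6, c:36, e:6; rest ⊤}  OUT={a:-1, b:6, c:36, e:6; rest ⊤}

Merge at B7: IN[B7] = OUT[B6] = {a: 6, b: 6, c: 36, d: ⊤, e: 6, f: ⊤}
Applying B7's transfer function to that IN value gives OUT[B7] (row B7 above).

Answer: {a: -1, b: 6, c: 36, d: ⊤, e: 6, f: ⊤}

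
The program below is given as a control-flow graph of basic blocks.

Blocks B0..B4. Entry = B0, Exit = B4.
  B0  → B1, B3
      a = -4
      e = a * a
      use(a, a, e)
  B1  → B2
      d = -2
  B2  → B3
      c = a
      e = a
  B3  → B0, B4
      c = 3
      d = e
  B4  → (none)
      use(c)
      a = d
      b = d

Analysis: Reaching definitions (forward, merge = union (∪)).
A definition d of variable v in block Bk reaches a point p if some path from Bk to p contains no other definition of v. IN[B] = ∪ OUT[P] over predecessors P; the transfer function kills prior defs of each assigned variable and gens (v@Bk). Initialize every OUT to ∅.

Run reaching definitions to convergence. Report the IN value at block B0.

Answer: {a@B0, c@B3, d@B3, e@B0, e@B2}

Derivation:
Per-block solution:
  B0: | IN={a@B0, c@B3, d@B3, e@B0, e@B2} | OUT={a@B0, c@B3, d@B3, e@B0}
  B1: | IN={a@B0, c@B3, d@B3, e@B0} | OUT={a@B0, c@B3, d@B1, e@B0}
  B2: | IN={a@B0, c@B3, d@B1, e@B0} | OUT={a@B0, c@B2, d@B1, e@B2}
  B3: | IN={a@B0, c@B2, c@B3, d@B1, d@B3, e@B0, e@B2} | OUT={a@B0, c@B3, d@B3, e@B0, e@B2}
  B4: | IN={a@B0, c@B3, d@B3, e@B0, e@B2} | OUT={a@B4, b@B4, c@B3, d@B3, e@B0, e@B2}

Merge at B0 (entry node, so the boundary value {} is joined with the incoming edge(s)): IN[B0] = {} ⊔ OUT[B3] = {a@B0, c@B3, d@B3, e@B0, e@B2}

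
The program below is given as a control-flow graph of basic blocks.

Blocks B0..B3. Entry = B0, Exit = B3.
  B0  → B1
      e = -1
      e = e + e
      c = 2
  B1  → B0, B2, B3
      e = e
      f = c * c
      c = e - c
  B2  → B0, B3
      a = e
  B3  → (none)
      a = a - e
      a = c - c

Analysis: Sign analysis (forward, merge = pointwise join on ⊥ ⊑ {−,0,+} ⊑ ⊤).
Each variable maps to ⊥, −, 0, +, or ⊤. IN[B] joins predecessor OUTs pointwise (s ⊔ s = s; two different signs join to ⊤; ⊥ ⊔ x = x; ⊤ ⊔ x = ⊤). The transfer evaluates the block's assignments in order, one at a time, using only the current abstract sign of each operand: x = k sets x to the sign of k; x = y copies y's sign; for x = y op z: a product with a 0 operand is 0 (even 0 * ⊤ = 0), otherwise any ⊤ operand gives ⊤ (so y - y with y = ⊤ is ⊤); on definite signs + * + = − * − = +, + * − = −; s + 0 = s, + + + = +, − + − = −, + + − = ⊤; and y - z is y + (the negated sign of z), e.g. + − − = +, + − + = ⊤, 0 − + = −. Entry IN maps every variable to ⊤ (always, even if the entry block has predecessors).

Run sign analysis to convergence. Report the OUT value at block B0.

Answer: {a: ⊤, b: ⊤, c: +, d: ⊤, e: -, f: ⊤}

Derivation:
Per-block solution:
  B0:  IN=(all ⊤)  OUT={c:+, e:-; rest ⊤}
  B1:  IN={c:+, e:-; rest ⊤}  OUT={c:-, e:-, f:+; rest ⊤}
  B2:  IN={c:-, e:-, f:+; rest ⊤}  OUT={a:-, c:-, e:-, f:+; rest ⊤}
  B3:  IN={c:-, e:-, f:+; rest ⊤}  OUT={c:-, e:-, f:+; rest ⊤}

Merge at B0 (entry node, so the boundary value (all ⊤) is joined with the incoming edge(s)): IN[B0] = (all ⊤) ⊔ OUT[B1] ⊔ OUT[B2] = {a: ⊤, b: ⊤, c: ⊤, d: ⊤, e: ⊤, f: ⊤}
Applying B0's transfer function to that IN value gives OUT[B0] (row B0 above).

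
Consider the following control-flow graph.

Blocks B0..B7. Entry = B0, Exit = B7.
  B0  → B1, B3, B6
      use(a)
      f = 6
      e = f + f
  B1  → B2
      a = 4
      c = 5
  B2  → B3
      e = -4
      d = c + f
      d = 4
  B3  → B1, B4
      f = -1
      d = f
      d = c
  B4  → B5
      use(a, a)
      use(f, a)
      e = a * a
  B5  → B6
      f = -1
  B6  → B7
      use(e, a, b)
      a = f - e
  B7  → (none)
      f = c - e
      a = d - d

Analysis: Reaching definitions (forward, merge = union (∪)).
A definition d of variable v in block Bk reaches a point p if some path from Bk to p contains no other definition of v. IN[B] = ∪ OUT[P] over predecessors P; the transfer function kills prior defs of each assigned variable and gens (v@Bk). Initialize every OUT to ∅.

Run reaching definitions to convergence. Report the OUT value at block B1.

Answer: {a@B1, c@B1, d@B3, e@B0, e@B2, f@B0, f@B3}

Derivation:
Fixpoint table:
  B0:   IN={}   OUT={e@B0, f@B0}
  B1:   IN={a@B1, c@B1, d@B3, e@B0, e@B2, f@B0, f@B3}   OUT={a@B1, c@B1, d@B3, e@B0, e@B2, f@B0, f@B3}
  B2:   IN={a@B1, c@B1, d@B3, e@B0, e@B2, f@B0, f@B3}   OUT={a@B1, c@B1, d@B2, e@B2, f@B0, f@B3}
  B3:   IN={a@B1, c@B1, d@B2, e@B0, e@B2, f@B0, f@B3}   OUT={a@B1, c@B1, d@B3, e@B0, e@B2, f@B3}
  B4:   IN={a@B1, c@B1, d@B3, e@B0, e@B2, f@B3}   OUT={a@B1, c@B1, d@B3, e@B4, f@B3}
  B5:   IN={a@B1, c@B1, d@B3, e@B4, f@B3}   OUT={a@B1, c@B1, d@B3, e@B4, f@B5}
  B6:   IN={a@B1, c@B1, d@B3, e@B0, e@B4, f@B0, f@B5}   OUT={a@B6, c@B1, d@B3, e@B0, e@B4, f@B0, f@B5}
  B7:   IN={a@B6, c@B1, d@B3, e@B0, e@B4, f@B0, f@B5}   OUT={a@B7, c@B1, d@B3, e@B0, e@B4, f@B7}

Merge at B1: IN[B1] = OUT[B0] ⊔ OUT[B3] = {a@B1, c@B1, d@B3, e@B0, e@B2, f@B0, f@B3}
Applying B1's transfer function to that IN value gives OUT[B1] (row B1 above).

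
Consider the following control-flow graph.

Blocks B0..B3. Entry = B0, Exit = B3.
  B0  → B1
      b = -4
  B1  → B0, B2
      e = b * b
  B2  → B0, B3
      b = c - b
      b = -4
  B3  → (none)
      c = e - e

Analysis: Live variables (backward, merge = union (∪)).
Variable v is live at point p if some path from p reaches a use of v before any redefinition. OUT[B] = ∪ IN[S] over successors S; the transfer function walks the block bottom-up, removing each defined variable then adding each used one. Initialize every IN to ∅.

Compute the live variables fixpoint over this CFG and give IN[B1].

Answer: {b, c}

Working:
Fixpoint table:
  B0: | IN={c} | OUT={b, c}
  B1: | IN={b, c} | OUT={b, c, e}
  B2: | IN={b, c, e} | OUT={c, e}
  B3: | IN={e} | OUT={}

Merge at B1: OUT[B1] = IN[B0] ⊔ IN[B2] = {b, c, e}
Applying B1's transfer function to that OUT value gives IN[B1] (row B1 above).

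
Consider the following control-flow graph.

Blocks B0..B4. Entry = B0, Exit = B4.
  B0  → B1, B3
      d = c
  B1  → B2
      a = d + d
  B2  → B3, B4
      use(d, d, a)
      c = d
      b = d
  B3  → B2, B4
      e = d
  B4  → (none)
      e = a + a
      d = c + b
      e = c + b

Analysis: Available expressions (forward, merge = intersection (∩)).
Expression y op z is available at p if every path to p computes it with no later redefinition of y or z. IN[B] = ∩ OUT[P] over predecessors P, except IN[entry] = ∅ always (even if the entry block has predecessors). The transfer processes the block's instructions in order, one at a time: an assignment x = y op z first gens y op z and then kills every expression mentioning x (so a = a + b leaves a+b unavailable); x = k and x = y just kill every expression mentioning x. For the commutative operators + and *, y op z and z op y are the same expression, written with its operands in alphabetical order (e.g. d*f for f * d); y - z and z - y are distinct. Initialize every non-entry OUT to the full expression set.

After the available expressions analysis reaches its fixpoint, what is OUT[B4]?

Answer: {a+a, b+c}

Derivation:
Per-block solution:
  B0:   IN={}   OUT={}
  B1:   IN={}   OUT={d+d}
  B2:   IN={}   OUT={}
  B3:   IN={}   OUT={}
  B4:   IN={}   OUT={a+a, b+c}

Merge at B4: IN[B4] = OUT[B2] ∩ OUT[B3] = {}
Applying B4's transfer function to that IN value gives OUT[B4] (row B4 above).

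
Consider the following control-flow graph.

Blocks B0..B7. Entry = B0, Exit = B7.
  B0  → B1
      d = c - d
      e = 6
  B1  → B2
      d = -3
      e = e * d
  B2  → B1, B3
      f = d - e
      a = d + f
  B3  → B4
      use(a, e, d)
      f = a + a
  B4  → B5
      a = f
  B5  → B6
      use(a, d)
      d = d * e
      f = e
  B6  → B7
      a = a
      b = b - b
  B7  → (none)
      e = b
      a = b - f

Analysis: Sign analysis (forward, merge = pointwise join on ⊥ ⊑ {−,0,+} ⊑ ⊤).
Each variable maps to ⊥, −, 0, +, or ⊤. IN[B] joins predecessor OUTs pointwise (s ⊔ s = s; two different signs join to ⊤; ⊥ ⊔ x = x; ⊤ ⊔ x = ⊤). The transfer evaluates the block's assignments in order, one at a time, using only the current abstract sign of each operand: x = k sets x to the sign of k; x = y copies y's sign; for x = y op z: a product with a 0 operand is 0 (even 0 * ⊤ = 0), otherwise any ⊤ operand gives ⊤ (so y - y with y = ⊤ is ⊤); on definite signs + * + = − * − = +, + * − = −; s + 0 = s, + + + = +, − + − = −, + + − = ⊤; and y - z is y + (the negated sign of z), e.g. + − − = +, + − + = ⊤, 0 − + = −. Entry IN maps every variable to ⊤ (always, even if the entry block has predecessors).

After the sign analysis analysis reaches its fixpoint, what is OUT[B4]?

Answer: {a: ⊤, b: ⊤, c: ⊤, d: -, e: ⊤, f: ⊤}

Trace:
Per-block solution:
  B0:   IN=(all ⊤)   OUT={e:+; rest ⊤}
  B1:   IN=(all ⊤)   OUT={d:-; rest ⊤}
  B2:   IN={d:-; rest ⊤}   OUT={d:-; rest ⊤}
  B3:   IN={d:-; rest ⊤}   OUT={d:-; rest ⊤}
  B4:   IN={d:-; rest ⊤}   OUT={d:-; rest ⊤}
  B5:   IN={d:-; rest ⊤}   OUT=(all ⊤)
  B6:   IN=(all ⊤)   OUT=(all ⊤)
  B7:   IN=(all ⊤)   OUT=(all ⊤)

Merge at B4: IN[B4] = OUT[B3] = {a: ⊤, b: ⊤, c: ⊤, d: -, e: ⊤, f: ⊤}
Applying B4's transfer function to that IN value gives OUT[B4] (row B4 above).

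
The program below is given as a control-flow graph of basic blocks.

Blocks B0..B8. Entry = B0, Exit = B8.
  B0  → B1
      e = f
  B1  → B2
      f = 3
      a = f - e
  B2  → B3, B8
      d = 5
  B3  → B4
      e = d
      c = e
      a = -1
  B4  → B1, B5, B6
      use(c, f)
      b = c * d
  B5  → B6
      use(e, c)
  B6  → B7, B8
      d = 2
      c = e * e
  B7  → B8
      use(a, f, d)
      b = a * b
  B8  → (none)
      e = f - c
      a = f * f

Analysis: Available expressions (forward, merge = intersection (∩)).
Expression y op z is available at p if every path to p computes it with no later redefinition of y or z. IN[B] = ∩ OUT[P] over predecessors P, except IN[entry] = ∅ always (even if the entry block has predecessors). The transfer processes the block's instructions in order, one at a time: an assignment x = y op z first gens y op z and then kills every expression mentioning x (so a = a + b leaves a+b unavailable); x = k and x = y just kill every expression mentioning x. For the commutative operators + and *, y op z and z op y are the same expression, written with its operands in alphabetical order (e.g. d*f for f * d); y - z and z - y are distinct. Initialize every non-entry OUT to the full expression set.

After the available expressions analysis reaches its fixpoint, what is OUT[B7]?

Fixpoint table:
  B0:  IN={}  OUT={}
  B1:  IN={}  OUT={f-e}
  B2:  IN={f-e}  OUT={f-e}
  B3:  IN={f-e}  OUT={}
  B4:  IN={}  OUT={c*d}
  B5:  IN={c*d}  OUT={c*d}
  B6:  IN={c*d}  OUT={e*e}
  B7:  IN={e*e}  OUT={e*e}
  B8:  IN={}  OUT={f*f, f-c}

Merge at B7: IN[B7] = OUT[B6] = {e*e}
Applying B7's transfer function to that IN value gives OUT[B7] (row B7 above).

Answer: {e*e}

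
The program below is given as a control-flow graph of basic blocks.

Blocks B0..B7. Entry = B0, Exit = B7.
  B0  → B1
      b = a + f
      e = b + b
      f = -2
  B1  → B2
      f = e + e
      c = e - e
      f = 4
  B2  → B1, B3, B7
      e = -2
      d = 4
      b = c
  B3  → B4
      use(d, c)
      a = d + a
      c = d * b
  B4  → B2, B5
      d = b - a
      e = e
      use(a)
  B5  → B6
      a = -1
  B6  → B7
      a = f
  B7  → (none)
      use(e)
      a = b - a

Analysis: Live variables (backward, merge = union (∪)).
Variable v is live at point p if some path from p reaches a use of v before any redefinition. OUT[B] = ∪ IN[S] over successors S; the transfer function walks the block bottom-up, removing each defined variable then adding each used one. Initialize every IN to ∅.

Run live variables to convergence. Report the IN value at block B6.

Fixpoint table:
  B0:  IN={a, f}  OUT={a, e}
  B1:  IN={a, e}  OUT={a, c, f}
  B2:  IN={a, c, f}  OUT={a, b, c, d, e, f}
  B3:  IN={a, b, c, d, e, f}  OUT={a, b, c, e, f}
  B4:  IN={a, b, c, e, f}  OUT={a, b, c, e, f}
  B5:  IN={b, e, f}  OUT={b, e, f}
  B6:  IN={b, e, f}  OUT={a, b, e}
  B7:  IN={a, b, e}  OUT={}

Merge at B6: OUT[B6] = IN[B7] = {a, b, e}
Applying B6's transfer function to that OUT value gives IN[B6] (row B6 above).

Answer: {b, e, f}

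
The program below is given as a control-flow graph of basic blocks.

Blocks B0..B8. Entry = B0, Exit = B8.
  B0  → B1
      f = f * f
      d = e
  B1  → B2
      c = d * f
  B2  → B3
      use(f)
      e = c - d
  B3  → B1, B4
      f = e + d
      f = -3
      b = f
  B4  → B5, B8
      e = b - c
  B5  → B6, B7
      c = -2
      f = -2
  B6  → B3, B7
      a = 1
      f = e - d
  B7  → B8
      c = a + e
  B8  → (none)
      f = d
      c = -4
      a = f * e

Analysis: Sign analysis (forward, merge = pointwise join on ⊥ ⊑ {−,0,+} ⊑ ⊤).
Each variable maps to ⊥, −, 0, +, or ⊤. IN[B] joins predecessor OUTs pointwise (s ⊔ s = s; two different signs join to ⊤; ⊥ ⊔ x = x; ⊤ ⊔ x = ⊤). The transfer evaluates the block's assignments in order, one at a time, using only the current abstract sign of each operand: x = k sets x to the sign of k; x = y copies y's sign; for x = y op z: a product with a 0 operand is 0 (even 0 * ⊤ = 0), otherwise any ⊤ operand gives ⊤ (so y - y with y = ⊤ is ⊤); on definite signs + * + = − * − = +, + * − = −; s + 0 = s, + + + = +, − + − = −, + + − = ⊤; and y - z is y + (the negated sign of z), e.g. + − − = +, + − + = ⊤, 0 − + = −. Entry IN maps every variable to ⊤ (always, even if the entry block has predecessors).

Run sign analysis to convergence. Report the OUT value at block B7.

Converged values:
  B0:   IN=(all ⊤)   OUT=(all ⊤)
  B1:   IN=(all ⊤)   OUT=(all ⊤)
  B2:   IN=(all ⊤)   OUT=(all ⊤)
  B3:   IN=(all ⊤)   OUT={b:-, f:-; rest ⊤}
  B4:   IN={b:-, f:-; rest ⊤}   OUT={b:-, f:-; rest ⊤}
  B5:   IN={b:-, f:-; rest ⊤}   OUT={b:-, c:-, f:-; rest ⊤}
  B6:   IN={b:-, c:-, f:-; rest ⊤}   OUT={a:+, b:-, c:-; rest ⊤}
  B7:   IN={b:-, c:-; rest ⊤}   OUT={b:-; rest ⊤}
  B8:   IN={b:-; rest ⊤}   OUT={b:-, c:-; rest ⊤}

Merge at B7: IN[B7] = OUT[B5] ⊔ OUT[B6] = {a: ⊤, b: -, c: -, d: ⊤, e: ⊤, f: ⊤}
Applying B7's transfer function to that IN value gives OUT[B7] (row B7 above).

Answer: {a: ⊤, b: -, c: ⊤, d: ⊤, e: ⊤, f: ⊤}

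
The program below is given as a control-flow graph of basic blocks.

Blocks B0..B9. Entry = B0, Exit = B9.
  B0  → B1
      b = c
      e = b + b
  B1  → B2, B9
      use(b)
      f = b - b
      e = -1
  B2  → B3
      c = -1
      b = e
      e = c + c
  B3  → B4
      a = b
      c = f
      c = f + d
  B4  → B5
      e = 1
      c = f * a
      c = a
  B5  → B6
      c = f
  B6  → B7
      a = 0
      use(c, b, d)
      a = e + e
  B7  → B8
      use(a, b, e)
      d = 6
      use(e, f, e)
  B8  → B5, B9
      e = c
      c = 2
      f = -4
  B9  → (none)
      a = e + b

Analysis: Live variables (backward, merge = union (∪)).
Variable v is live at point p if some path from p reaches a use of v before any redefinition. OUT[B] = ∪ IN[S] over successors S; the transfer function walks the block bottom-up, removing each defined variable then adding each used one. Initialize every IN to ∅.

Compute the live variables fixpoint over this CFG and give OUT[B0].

Converged values:
  B0: | IN={c, d} | OUT={b, d}
  B1: | IN={b, d} | OUT={b, d, e, f}
  B2: | IN={d, e, f} | OUT={b, d, f}
  B3: | IN={b, d, f} | OUT={a, b, d, f}
  B4: | IN={a, b, d, f} | OUT={b, d, e, f}
  B5: | IN={b, d, e, f} | OUT={b, c, d, e, f}
  B6: | IN={b, c, d, e, f} | OUT={a, b, c, e, f}
  B7: | IN={a, b, c, e, f} | OUT={b, c, d}
  B8: | IN={b, c, d} | OUT={b, d, e, f}
  B9: | IN={b, e} | OUT={}

Merge at B0: OUT[B0] = IN[B1] = {b, d}

Answer: {b, d}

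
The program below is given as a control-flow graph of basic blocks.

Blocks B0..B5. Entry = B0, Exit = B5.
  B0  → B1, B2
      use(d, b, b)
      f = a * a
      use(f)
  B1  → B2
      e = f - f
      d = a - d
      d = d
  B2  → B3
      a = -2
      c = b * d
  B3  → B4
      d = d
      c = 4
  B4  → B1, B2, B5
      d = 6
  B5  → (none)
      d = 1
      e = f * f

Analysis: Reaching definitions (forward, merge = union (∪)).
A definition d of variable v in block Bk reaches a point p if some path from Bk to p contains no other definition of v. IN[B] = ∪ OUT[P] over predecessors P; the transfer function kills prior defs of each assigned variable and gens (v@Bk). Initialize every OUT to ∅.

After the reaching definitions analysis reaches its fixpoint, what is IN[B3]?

Answer: {a@B2, c@B2, d@B1, d@B4, e@B1, f@B0}

Derivation:
Converged values:
  B0:   IN={}   OUT={f@B0}
  B1:   IN={a@B2, c@B3, d@B4, e@B1, f@B0}   OUT={a@B2, c@B3, d@B1, e@B1, f@B0}
  B2:   IN={a@B2, c@B3, d@B1, d@B4, e@B1, f@B0}   OUT={a@B2, c@B2, d@B1, d@B4, e@B1, f@B0}
  B3:   IN={a@B2, c@B2, d@B1, d@B4, e@B1, f@B0}   OUT={a@B2, c@B3, d@B3, e@B1, f@B0}
  B4:   IN={a@B2, c@B3, d@B3, e@B1, f@B0}   OUT={a@B2, c@B3, d@B4, e@B1, f@B0}
  B5:   IN={a@B2, c@B3, d@B4, e@B1, f@B0}   OUT={a@B2, c@B3, d@B5, e@B5, f@B0}

Merge at B3: IN[B3] = OUT[B2] = {a@B2, c@B2, d@B1, d@B4, e@B1, f@B0}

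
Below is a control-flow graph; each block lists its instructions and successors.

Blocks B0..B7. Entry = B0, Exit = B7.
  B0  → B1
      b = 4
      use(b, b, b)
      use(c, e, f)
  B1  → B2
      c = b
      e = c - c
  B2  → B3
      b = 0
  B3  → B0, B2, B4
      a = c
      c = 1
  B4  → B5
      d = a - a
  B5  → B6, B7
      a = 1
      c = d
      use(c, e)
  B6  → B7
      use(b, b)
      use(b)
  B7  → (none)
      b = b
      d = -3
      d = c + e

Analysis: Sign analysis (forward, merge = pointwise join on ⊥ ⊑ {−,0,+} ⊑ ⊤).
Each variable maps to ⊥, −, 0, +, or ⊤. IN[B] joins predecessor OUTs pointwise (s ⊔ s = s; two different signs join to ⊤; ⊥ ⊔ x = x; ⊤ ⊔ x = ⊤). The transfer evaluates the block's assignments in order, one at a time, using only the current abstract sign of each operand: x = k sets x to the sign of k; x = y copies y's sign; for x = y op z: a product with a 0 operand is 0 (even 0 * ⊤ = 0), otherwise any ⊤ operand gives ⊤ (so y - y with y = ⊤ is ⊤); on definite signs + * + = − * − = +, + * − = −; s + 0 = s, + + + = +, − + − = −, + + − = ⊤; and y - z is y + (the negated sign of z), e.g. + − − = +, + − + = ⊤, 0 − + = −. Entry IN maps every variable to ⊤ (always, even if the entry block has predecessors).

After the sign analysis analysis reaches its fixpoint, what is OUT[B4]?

Answer: {a: +, b: 0, c: +, d: ⊤, e: ⊤, f: ⊤}

Working:
Per-block solution:
  B0: | IN=(all ⊤) | OUT={b:+; rest ⊤}
  B1: | IN={b:+; rest ⊤} | OUT={b:+, c:+; rest ⊤}
  B2: | IN={c:+; rest ⊤} | OUT={b:0, c:+; rest ⊤}
  B3: | IN={b:0, c:+; rest ⊤} | OUT={a:+, b:0, c:+; rest ⊤}
  B4: | IN={a:+, b:0, c:+; rest ⊤} | OUT={a:+, b:0, c:+; rest ⊤}
  B5: | IN={a:+, b:0, c:+; rest ⊤} | OUT={a:+, b:0; rest ⊤}
  B6: | IN={a:+, b:0; rest ⊤} | OUT={a:+, b:0; rest ⊤}
  B7: | IN={a:+, b:0; rest ⊤} | OUT={a:+, b:0; rest ⊤}

Merge at B4: IN[B4] = OUT[B3] = {a: +, b: 0, c: +, d: ⊤, e: ⊤, f: ⊤}
Applying B4's transfer function to that IN value gives OUT[B4] (row B4 above).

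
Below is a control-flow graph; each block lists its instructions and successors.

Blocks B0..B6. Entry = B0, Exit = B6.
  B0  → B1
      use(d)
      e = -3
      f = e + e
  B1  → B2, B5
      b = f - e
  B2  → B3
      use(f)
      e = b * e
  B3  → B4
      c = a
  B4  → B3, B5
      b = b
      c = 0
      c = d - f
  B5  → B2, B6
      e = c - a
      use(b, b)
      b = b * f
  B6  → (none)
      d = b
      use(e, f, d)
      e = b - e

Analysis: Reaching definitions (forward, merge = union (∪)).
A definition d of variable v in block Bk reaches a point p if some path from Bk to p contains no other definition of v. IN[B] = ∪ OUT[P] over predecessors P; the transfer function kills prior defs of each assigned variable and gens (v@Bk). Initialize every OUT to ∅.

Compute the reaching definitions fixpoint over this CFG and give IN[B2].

Answer: {b@B1, b@B5, c@B4, e@B0, e@B5, f@B0}

Derivation:
Per-block solution:
  B0:   IN={}   OUT={e@B0, f@B0}
  B1:   IN={e@B0, f@B0}   OUT={b@B1, e@B0, f@B0}
  B2:   IN={b@B1, b@B5, c@B4, e@B0, e@B5, f@B0}   OUT={b@B1, b@B5, c@B4, e@B2, f@B0}
  B3:   IN={b@B1, b@B4, b@B5, c@B4, e@B2, f@B0}   OUT={b@B1, b@B4, b@B5, c@B3, e@B2, f@B0}
  B4:   IN={b@B1, b@B4, b@B5, c@B3, e@B2, f@B0}   OUT={b@B4, c@B4, e@B2, f@B0}
  B5:   IN={b@B1, b@B4, c@B4, e@B0, e@B2, f@B0}   OUT={b@B5, c@B4, e@B5, f@B0}
  B6:   IN={b@B5, c@B4, e@B5, f@B0}   OUT={b@B5, c@B4, d@B6, e@B6, f@B0}

Merge at B2: IN[B2] = OUT[B1] ⊔ OUT[B5] = {b@B1, b@B5, c@B4, e@B0, e@B5, f@B0}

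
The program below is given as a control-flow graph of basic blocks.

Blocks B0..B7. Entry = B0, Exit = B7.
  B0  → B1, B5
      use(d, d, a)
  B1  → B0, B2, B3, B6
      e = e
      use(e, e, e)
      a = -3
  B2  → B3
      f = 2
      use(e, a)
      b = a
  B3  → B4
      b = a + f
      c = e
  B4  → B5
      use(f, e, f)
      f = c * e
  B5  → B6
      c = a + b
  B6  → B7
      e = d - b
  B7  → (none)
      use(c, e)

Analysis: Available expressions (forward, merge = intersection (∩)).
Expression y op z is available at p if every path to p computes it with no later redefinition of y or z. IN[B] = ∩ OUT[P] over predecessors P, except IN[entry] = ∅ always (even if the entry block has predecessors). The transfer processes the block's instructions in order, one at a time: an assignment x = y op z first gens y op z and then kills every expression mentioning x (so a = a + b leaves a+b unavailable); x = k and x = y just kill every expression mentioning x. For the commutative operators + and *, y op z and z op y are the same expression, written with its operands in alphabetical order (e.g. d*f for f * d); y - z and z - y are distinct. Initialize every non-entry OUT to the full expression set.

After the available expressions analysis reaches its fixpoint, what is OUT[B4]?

Per-block solution:
  B0:   IN={}   OUT={}
  B1:   IN={}   OUT={}
  B2:   IN={}   OUT={}
  B3:   IN={}   OUT={a+f}
  B4:   IN={a+f}   OUT={c*e}
  B5:   IN={}   OUT={a+b}
  B6:   IN={}   OUT={d-b}
  B7:   IN={d-b}   OUT={d-b}

Merge at B4: IN[B4] = OUT[B3] = {a+f}
Applying B4's transfer function to that IN value gives OUT[B4] (row B4 above).

Answer: {c*e}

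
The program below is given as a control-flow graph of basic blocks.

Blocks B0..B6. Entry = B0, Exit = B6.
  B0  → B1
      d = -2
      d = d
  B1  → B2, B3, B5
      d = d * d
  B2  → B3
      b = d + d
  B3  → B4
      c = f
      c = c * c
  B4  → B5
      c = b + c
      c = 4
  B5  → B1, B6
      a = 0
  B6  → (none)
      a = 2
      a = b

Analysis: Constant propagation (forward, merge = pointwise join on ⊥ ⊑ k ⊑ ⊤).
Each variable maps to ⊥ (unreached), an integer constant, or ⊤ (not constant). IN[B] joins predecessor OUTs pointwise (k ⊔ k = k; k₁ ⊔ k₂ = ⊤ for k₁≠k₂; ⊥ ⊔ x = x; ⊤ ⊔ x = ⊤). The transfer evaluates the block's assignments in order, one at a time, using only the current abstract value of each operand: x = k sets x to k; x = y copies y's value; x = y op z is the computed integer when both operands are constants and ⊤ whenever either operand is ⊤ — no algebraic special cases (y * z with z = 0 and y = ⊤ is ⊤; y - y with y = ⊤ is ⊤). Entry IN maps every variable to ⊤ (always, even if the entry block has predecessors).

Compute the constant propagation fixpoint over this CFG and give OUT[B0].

Answer: {a: ⊤, b: ⊤, c: ⊤, d: -2, e: ⊤, f: ⊤}

Working:
Fixpoint table:
  B0:   IN=(all ⊤)   OUT={d:-2; rest ⊤}
  B1:   IN=(all ⊤)   OUT=(all ⊤)
  B2:   IN=(all ⊤)   OUT=(all ⊤)
  B3:   IN=(all ⊤)   OUT=(all ⊤)
  B4:   IN=(all ⊤)   OUT={c:4; rest ⊤}
  B5:   IN=(all ⊤)   OUT={a:0; rest ⊤}
  B6:   IN={a:0; rest ⊤}   OUT=(all ⊤)

B0 is the boundary node: IN[B0] = {a: ⊤, b: ⊤, c: ⊤, d: ⊤, e: ⊤, f: ⊤}
Applying B0's transfer function to that IN value gives OUT[B0] (row B0 above).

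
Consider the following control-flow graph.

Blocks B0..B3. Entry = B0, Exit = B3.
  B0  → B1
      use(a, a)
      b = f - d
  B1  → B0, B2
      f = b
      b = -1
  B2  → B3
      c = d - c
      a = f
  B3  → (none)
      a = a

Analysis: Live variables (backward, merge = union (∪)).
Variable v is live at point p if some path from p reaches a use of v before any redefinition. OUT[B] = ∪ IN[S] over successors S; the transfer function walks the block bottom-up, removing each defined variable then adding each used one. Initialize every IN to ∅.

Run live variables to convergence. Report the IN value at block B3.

Per-block solution:
  B0:  IN={a, c, d, f}  OUT={a, b, c, d}
  B1:  IN={a, b, c, d}  OUT={a, c, d, f}
  B2:  IN={c, d, f}  OUT={a}
  B3:  IN={a}  OUT={}

B3 is the boundary node: OUT[B3] = {}
Applying B3's transfer function to that OUT value gives IN[B3] (row B3 above).

Answer: {a}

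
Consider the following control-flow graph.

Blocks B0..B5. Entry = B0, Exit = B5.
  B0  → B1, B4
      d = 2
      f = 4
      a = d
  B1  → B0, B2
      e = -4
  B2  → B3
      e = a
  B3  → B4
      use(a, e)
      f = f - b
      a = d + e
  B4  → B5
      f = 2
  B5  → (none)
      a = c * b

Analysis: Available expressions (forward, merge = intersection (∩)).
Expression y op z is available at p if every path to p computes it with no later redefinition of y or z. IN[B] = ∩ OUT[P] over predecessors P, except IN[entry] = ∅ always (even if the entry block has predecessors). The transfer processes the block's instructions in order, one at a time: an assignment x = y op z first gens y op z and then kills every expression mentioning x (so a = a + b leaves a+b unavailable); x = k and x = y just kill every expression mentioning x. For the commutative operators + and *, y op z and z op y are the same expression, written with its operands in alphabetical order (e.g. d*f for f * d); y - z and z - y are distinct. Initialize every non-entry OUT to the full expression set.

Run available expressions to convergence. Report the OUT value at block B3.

Answer: {d+e}

Working:
Fixpoint table:
  B0: | IN={} | OUT={}
  B1: | IN={} | OUT={}
  B2: | IN={} | OUT={}
  B3: | IN={} | OUT={d+e}
  B4: | IN={} | OUT={}
  B5: | IN={} | OUT={b*c}

Merge at B3: IN[B3] = OUT[B2] = {}
Applying B3's transfer function to that IN value gives OUT[B3] (row B3 above).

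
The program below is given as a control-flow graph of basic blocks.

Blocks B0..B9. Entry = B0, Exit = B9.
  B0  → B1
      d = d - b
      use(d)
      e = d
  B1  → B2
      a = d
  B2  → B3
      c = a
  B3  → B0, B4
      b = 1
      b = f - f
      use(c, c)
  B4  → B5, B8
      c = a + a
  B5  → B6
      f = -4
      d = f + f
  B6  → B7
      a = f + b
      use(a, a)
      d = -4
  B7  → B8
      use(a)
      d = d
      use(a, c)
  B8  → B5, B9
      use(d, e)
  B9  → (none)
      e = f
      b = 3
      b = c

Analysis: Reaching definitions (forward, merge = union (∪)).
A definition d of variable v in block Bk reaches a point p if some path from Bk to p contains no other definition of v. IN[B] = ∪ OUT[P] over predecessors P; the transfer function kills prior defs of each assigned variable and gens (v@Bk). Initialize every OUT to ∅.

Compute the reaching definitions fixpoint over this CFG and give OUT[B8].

Answer: {a@B1, a@B6, b@B3, c@B4, d@B0, d@B7, e@B0, f@B5}

Trace:
Per-block solution:
  B0:   IN={a@B1, b@B3, c@B2, d@B0, e@B0}   OUT={a@B1, b@B3, c@B2, d@B0, e@B0}
  B1:   IN={a@B1, b@B3, c@B2, d@B0, e@B0}   OUT={a@B1, b@B3, c@B2, d@B0, e@B0}
  B2:   IN={a@B1, b@B3, c@B2, d@B0, e@B0}   OUT={a@B1, b@B3, c@B2, d@B0, e@B0}
  B3:   IN={a@B1, b@B3, c@B2, d@B0, e@B0}   OUT={a@B1, b@B3, c@B2, d@B0, e@B0}
  B4:   IN={a@B1, b@B3, c@B2, d@B0, e@B0}   OUT={a@B1, b@B3, c@B4, d@B0, e@B0}
  B5:   IN={a@B1, a@B6, b@B3, c@B4, d@B0, d@B7, e@B0, f@B5}   OUT={a@B1, a@B6, b@B3, c@B4, d@B5, e@B0, f@B5}
  B6:   IN={a@B1, a@B6, b@B3, c@B4, d@B5, e@B0, f@B5}   OUT={a@B6, b@B3, c@B4, d@B6, e@B0, f@B5}
  B7:   IN={a@B6, b@B3, c@B4, d@B6, e@B0, f@B5}   OUT={a@B6, b@B3, c@B4, d@B7, e@B0, f@B5}
  B8:   IN={a@B1, a@B6, b@B3, c@B4, d@B0, d@B7, e@B0, f@B5}   OUT={a@B1, a@B6, b@B3, c@B4, d@B0, d@B7, e@B0, f@B5}
  B9:   IN={a@B1, a@B6, b@B3, c@B4, d@B0, d@B7, e@B0, f@B5}   OUT={a@B1, a@B6, b@B9, c@B4, d@B0, d@B7, e@B9, f@B5}

Merge at B8: IN[B8] = OUT[B4] ⊔ OUT[B7] = {a@B1, a@B6, b@B3, c@B4, d@B0, d@B7, e@B0, f@B5}
Applying B8's transfer function to that IN value gives OUT[B8] (row B8 above).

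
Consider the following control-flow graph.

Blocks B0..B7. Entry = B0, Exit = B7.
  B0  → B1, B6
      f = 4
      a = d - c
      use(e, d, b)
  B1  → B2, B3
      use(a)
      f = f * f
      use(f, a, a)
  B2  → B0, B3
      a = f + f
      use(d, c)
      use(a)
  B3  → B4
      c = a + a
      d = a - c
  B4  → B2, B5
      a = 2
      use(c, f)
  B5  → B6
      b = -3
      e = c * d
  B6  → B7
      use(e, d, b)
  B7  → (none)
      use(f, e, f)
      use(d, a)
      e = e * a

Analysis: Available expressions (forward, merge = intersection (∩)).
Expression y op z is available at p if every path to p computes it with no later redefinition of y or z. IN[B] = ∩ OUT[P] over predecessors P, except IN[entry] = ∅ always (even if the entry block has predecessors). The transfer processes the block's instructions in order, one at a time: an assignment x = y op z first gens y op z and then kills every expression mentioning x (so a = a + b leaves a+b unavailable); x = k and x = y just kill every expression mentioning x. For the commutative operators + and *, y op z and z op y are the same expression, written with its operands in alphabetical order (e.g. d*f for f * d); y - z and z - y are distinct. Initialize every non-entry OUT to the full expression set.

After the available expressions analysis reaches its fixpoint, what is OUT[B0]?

Answer: {d-c}

Derivation:
Fixpoint table:
  B0:  IN={}  OUT={d-c}
  B1:  IN={d-c}  OUT={d-c}
  B2:  IN={}  OUT={f+f}
  B3:  IN={}  OUT={a+a, a-c}
  B4:  IN={a+a, a-c}  OUT={}
  B5:  IN={}  OUT={c*d}
  B6:  IN={}  OUT={}
  B7:  IN={}  OUT={}

Merge at B0 (entry node, so the boundary value {} is joined with the incoming edge(s)): IN[B0] = {} ∩ OUT[B2] = {}
Applying B0's transfer function to that IN value gives OUT[B0] (row B0 above).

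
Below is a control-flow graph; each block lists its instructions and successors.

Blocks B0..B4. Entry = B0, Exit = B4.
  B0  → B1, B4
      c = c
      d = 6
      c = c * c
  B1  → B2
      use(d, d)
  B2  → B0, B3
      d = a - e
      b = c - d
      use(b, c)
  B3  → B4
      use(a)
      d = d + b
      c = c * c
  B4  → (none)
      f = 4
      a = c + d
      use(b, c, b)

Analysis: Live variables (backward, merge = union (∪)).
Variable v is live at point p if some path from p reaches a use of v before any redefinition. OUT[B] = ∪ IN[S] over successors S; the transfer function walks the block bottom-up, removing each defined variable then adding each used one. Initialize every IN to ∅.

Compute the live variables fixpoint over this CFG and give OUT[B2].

Fixpoint table:
  B0:   IN={a, b, c, e}   OUT={a, b, c, d, e}
  B1:   IN={a, c, d, e}   OUT={a, c, e}
  B2:   IN={a, c, e}   OUT={a, b, c, d, e}
  B3:   IN={a, b, c, d}   OUT={b, c, d}
  B4:   IN={b, c, d}   OUT={}

Merge at B2: OUT[B2] = IN[B0] ⊔ IN[B3] = {a, b, c, d, e}

Answer: {a, b, c, d, e}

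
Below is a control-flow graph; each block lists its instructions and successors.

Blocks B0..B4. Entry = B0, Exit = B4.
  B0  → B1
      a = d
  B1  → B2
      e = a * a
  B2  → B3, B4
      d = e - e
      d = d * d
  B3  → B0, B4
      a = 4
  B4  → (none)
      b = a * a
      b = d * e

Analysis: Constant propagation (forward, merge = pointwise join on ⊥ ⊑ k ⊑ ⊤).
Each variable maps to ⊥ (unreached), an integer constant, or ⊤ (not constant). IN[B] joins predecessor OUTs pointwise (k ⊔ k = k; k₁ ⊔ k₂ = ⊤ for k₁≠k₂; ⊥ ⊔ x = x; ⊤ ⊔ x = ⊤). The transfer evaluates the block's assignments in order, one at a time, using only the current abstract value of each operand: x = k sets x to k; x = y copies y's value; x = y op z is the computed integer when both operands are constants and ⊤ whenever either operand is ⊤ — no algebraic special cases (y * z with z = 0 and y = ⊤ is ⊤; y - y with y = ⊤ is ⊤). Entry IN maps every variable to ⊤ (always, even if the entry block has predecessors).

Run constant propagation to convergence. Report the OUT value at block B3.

Converged values:
  B0:   IN=(all ⊤)   OUT=(all ⊤)
  B1:   IN=(all ⊤)   OUT=(all ⊤)
  B2:   IN=(all ⊤)   OUT=(all ⊤)
  B3:   IN=(all ⊤)   OUT={a:4; rest ⊤}
  B4:   IN=(all ⊤)   OUT=(all ⊤)

Merge at B3: IN[B3] = OUT[B2] = {a: ⊤, b: ⊤, c: ⊤, d: ⊤, e: ⊤, f: ⊤}
Applying B3's transfer function to that IN value gives OUT[B3] (row B3 above).

Answer: {a: 4, b: ⊤, c: ⊤, d: ⊤, e: ⊤, f: ⊤}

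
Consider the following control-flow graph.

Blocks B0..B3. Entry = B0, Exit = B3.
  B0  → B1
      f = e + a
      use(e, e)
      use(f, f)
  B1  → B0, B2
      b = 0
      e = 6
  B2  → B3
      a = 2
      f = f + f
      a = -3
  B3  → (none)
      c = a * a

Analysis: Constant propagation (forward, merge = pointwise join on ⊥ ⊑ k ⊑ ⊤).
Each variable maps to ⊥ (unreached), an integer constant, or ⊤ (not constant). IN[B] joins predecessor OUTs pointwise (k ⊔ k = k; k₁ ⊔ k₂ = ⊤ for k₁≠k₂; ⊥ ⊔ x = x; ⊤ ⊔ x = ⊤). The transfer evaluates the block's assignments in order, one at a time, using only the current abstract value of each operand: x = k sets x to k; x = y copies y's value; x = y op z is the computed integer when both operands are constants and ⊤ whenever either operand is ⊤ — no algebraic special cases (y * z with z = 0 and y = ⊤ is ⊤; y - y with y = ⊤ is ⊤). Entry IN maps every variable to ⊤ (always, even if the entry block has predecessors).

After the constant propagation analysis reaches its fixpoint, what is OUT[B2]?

Answer: {a: -3, b: 0, c: ⊤, d: ⊤, e: 6, f: ⊤}

Working:
Per-block solution:
  B0:  IN=(all ⊤)  OUT=(all ⊤)
  B1:  IN=(all ⊤)  OUT={b:0, e:6; rest ⊤}
  B2:  IN={b:0, e:6; rest ⊤}  OUT={a:-3, b:0, e:6; rest ⊤}
  B3:  IN={a:-3, b:0, e:6; rest ⊤}  OUT={a:-3, b:0, c:9, e:6; rest ⊤}

Merge at B2: IN[B2] = OUT[B1] = {a: ⊤, b: 0, c: ⊤, d: ⊤, e: 6, f: ⊤}
Applying B2's transfer function to that IN value gives OUT[B2] (row B2 above).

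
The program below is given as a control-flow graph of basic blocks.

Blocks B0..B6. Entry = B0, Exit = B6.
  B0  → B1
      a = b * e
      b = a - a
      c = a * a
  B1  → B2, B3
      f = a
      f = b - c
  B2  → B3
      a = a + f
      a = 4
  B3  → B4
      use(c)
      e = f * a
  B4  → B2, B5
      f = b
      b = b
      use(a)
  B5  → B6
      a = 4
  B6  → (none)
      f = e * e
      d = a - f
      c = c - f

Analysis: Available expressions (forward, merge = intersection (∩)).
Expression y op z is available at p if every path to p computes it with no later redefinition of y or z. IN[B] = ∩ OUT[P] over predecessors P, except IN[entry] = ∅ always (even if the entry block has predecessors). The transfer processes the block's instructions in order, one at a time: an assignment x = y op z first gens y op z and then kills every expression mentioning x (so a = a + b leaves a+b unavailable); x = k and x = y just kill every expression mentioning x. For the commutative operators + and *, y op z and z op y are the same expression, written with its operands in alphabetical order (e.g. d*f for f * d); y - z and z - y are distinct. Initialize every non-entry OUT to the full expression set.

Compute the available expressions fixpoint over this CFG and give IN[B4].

Converged values:
  B0: | IN={} | OUT={a*a, a-a}
  B1: | IN={a*a, a-a} | OUT={a*a, a-a, b-c}
  B2: | IN={} | OUT={}
  B3: | IN={} | OUT={a*f}
  B4: | IN={a*f} | OUT={}
  B5: | IN={} | OUT={}
  B6: | IN={} | OUT={a-f, e*e}

Merge at B4: IN[B4] = OUT[B3] = {a*f}

Answer: {a*f}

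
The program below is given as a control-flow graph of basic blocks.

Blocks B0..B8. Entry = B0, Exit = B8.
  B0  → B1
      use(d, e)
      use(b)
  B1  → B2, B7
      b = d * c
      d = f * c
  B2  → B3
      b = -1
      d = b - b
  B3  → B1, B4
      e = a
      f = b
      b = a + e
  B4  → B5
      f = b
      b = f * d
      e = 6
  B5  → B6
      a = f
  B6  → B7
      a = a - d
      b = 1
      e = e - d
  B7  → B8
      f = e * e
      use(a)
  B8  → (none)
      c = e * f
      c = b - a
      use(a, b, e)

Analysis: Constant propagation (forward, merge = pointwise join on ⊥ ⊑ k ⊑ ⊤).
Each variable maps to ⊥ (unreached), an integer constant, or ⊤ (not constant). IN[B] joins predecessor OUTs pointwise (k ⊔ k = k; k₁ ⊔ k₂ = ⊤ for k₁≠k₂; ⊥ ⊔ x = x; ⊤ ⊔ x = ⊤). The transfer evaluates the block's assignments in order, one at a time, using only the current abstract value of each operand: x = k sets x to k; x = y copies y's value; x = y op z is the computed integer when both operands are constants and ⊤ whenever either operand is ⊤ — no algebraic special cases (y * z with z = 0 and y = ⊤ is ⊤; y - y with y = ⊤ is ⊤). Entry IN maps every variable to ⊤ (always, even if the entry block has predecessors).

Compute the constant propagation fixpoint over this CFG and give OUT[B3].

Fixpoint table:
  B0:   IN=(all ⊤)   OUT=(all ⊤)
  B1:   IN=(all ⊤)   OUT=(all ⊤)
  B2:   IN=(all ⊤)   OUT={b:-1, d:0; rest ⊤}
  B3:   IN={b:-1, d:0; rest ⊤}   OUT={d:0, f:-1; rest ⊤}
  B4:   IN={d:0, f:-1; rest ⊤}   OUT={d:0, e:6; rest ⊤}
  B5:   IN={d:0, e:6; rest ⊤}   OUT={d:0, e:6; rest ⊤}
  B6:   IN={d:0, e:6; rest ⊤}   OUT={b:1, d:0, e:6; rest ⊤}
  B7:   IN=(all ⊤)   OUT=(all ⊤)
  B8:   IN=(all ⊤)   OUT=(all ⊤)

Merge at B3: IN[B3] = OUT[B2] = {a: ⊤, b: -1, c: ⊤, d: 0, e: ⊤, f: ⊤}
Applying B3's transfer function to that IN value gives OUT[B3] (row B3 above).

Answer: {a: ⊤, b: ⊤, c: ⊤, d: 0, e: ⊤, f: -1}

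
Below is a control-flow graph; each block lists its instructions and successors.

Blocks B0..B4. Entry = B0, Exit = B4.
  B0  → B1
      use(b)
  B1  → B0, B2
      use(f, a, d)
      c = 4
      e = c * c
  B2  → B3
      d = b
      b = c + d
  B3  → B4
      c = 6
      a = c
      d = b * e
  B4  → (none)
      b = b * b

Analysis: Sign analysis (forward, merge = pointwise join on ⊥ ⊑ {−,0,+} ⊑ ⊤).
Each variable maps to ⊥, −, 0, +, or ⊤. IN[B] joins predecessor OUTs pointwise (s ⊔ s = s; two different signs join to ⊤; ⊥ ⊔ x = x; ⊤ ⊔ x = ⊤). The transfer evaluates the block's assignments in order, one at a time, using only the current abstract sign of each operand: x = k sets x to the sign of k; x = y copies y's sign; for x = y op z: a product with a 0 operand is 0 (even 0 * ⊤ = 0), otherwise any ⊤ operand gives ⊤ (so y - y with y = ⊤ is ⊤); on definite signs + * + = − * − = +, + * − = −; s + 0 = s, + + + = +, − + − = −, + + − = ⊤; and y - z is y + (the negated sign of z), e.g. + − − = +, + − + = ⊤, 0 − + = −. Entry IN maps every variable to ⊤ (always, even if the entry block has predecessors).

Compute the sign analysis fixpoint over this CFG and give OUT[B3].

Per-block solution:
  B0:  IN=(all ⊤)  OUT=(all ⊤)
  B1:  IN=(all ⊤)  OUT={c:+, e:+; rest ⊤}
  B2:  IN={c:+, e:+; rest ⊤}  OUT={c:+, e:+; rest ⊤}
  B3:  IN={c:+, e:+; rest ⊤}  OUT={a:+, c:+, e:+; rest ⊤}
  B4:  IN={a:+, c:+, e:+; rest ⊤}  OUT={a:+, c:+, e:+; rest ⊤}

Merge at B3: IN[B3] = OUT[B2] = {a: ⊤, b: ⊤, c: +, d: ⊤, e: +, f: ⊤}
Applying B3's transfer function to that IN value gives OUT[B3] (row B3 above).

Answer: {a: +, b: ⊤, c: +, d: ⊤, e: +, f: ⊤}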